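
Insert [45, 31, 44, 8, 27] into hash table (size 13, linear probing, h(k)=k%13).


Insertions: 45->slot 6; 31->slot 5; 44->slot 7; 8->slot 8; 27->slot 1
Table: [None, 27, None, None, None, 31, 45, 44, 8, None, None, None, None]


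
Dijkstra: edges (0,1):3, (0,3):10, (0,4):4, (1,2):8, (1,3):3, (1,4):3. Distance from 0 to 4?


Dijkstra from 0:
Distances: {0: 0, 1: 3, 2: 11, 3: 6, 4: 4}
Shortest distance to 4 = 4, path = [0, 4]


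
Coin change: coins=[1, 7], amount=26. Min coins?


dp[0]=0; dp[i]=1+min(dp[i-c] for c in coins)
...dp[21]=3, dp[22]=4, dp[23]=5, dp[24]=6, dp[25]=7, dp[26]=8
Minimum coins for 26 = 8


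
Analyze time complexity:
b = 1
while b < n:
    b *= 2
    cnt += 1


Per nesting level: O(log n) = O(log n)
Complexity: O(log n)


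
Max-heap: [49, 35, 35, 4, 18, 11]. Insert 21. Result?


Append 21: [49, 35, 35, 4, 18, 11, 21]
Bubble up: no swaps needed
Result: [49, 35, 35, 4, 18, 11, 21]


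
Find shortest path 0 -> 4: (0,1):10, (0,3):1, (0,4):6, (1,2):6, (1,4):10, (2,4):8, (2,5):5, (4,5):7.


Dijkstra from 0:
Distances: {0: 0, 1: 10, 2: 14, 3: 1, 4: 6, 5: 13}
Shortest distance to 4 = 6, path = [0, 4]


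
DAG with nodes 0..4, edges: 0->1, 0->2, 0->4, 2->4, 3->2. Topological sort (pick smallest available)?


Kahn's algorithm, process smallest node first
Order: [0, 1, 3, 2, 4]


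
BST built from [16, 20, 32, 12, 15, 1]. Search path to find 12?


BST root = 16
Search for 12: compare at each node
Path: [16, 12]


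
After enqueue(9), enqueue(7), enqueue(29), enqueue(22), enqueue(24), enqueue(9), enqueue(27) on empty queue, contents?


enqueue(9) -> [9]
enqueue(7) -> [9, 7]
enqueue(29) -> [9, 7, 29]
enqueue(22) -> [9, 7, 29, 22]
enqueue(24) -> [9, 7, 29, 22, 24]
enqueue(9) -> [9, 7, 29, 22, 24, 9]
enqueue(27) -> [9, 7, 29, 22, 24, 9, 27]
Final queue (front to back): [9, 7, 29, 22, 24, 9, 27]


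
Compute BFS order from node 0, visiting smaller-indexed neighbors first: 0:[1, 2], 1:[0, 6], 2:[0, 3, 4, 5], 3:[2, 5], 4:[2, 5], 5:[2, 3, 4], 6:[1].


BFS queue: start with [0]
Visit order: [0, 1, 2, 6, 3, 4, 5]


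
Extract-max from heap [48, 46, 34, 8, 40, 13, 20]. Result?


Max = 48
Replace root with last, heapify down
Resulting heap: [46, 40, 34, 8, 20, 13]


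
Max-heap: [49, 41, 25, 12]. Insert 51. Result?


Append 51: [49, 41, 25, 12, 51]
Bubble up: swap idx 4(51) with idx 1(41); swap idx 1(51) with idx 0(49)
Result: [51, 49, 25, 12, 41]


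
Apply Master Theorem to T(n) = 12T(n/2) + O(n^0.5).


a=12, b=2, c=0.5. log_2(12)=3.585 > c=0.5. Case 1: O(n^log_b(a)) = O(n^3.585)
Complexity: O(n^3.585)


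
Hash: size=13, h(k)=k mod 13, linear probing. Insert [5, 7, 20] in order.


Insertions: 5->slot 5; 7->slot 7; 20->slot 8
Table: [None, None, None, None, None, 5, None, 7, 20, None, None, None, None]


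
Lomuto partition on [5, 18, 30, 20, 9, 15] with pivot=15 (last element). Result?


Elements <= 15 go left of pivot.
Result: [5, 9, 15, 20, 18, 30], pivot at index 2


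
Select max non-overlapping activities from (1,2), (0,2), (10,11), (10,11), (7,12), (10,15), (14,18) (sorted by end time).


Greedy: pick earliest-ending, then skip overlaps.
Selected (3 activities): [(1, 2), (10, 11), (14, 18)]


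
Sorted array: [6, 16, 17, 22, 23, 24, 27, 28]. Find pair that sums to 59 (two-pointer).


Two pointers: lo=0, hi=7
No pair sums to 59


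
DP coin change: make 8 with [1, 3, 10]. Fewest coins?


dp[0]=0; dp[i]=1+min(dp[i-c] for c in coins)
...dp[3]=1, dp[4]=2, dp[5]=3, dp[6]=2, dp[7]=3, dp[8]=4
Minimum coins for 8 = 4


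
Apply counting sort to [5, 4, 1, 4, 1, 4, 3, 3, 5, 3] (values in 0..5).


Count array: [0, 2, 0, 3, 3, 2]
Reconstruct: [1, 1, 3, 3, 3, 4, 4, 4, 5, 5]


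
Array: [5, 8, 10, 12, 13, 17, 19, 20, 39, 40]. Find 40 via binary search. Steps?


Search for 40:
[0,9] mid=4 arr[4]=13
[5,9] mid=7 arr[7]=20
[8,9] mid=8 arr[8]=39
[9,9] mid=9 arr[9]=40
Total: 4 comparisons


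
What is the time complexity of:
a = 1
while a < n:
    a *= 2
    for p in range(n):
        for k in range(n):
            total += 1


Per nesting level: O(log n) * O(n) * O(n) = O(n^2 log n)
Complexity: O(n^2 log n)


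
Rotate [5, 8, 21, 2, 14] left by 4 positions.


Left rotate by 4: [14, 5, 8, 21, 2]


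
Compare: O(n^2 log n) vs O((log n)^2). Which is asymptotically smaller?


polylogarithmic grows slower than n^2 log n
O((log n)^2) is asymptotically smaller; O(n^2 log n) grows faster


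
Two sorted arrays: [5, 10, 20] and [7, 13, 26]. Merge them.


Compare heads, take smaller each step.
Merged: [5, 7, 10, 13, 20, 26]


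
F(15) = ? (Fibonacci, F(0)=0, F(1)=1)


F(n)=F(n-1)+F(n-2)
...F(13)=233, F(14)=377, F(15)=610


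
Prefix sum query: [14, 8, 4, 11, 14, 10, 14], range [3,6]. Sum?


Prefix sums: [0, 14, 22, 26, 37, 51, 61, 75]
Sum[3..6] = prefix[7] - prefix[3] = 75 - 26 = 49


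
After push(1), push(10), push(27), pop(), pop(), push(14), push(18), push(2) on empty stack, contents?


push(1) -> [1]
push(10) -> [1, 10]
push(27) -> [1, 10, 27]
pop() returns 27 -> [1, 10]
pop() returns 10 -> [1]
push(14) -> [1, 14]
push(18) -> [1, 14, 18]
push(2) -> [1, 14, 18, 2]
Final stack (bottom to top): [1, 14, 18, 2]


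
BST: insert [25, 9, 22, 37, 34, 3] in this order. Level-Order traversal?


Root = 25; build tree by BST insertion.
Level-Order traversal: [25, 9, 37, 3, 22, 34]


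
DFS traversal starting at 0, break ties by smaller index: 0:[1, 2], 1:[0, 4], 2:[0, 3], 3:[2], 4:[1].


DFS stack-based: start with [0]
Visit order: [0, 1, 4, 2, 3]


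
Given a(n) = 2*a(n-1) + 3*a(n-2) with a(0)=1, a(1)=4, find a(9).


Build bottom-up:
...a(7)=2734, a(8)=8201, a(9)=2*8201+3*2734=24604


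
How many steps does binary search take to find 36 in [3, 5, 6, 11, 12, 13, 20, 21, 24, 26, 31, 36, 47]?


Search for 36:
[0,12] mid=6 arr[6]=20
[7,12] mid=9 arr[9]=26
[10,12] mid=11 arr[11]=36
Total: 3 comparisons


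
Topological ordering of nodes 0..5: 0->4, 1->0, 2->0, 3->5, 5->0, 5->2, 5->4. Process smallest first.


Kahn's algorithm, process smallest node first
Order: [1, 3, 5, 2, 0, 4]


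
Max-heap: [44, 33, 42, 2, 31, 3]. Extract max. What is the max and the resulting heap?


Max = 44
Replace root with last, heapify down
Resulting heap: [42, 33, 3, 2, 31]


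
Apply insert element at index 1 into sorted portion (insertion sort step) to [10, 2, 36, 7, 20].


After one pass: [2, 10, 36, 7, 20]


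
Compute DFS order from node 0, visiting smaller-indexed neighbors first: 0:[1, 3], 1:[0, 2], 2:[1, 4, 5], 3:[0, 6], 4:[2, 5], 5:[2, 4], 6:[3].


DFS stack-based: start with [0]
Visit order: [0, 1, 2, 4, 5, 3, 6]


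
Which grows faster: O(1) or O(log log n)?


constant grows slower than double-logarithmic
O(1) is asymptotically smaller; O(log log n) grows faster


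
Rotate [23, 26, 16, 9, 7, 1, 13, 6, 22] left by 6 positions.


Left rotate by 6: [13, 6, 22, 23, 26, 16, 9, 7, 1]


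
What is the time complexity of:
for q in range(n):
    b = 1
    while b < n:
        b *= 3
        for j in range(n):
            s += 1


Per nesting level: O(n) * O(log n) * O(n) = O(n^2 log n)
Complexity: O(n^2 log n)


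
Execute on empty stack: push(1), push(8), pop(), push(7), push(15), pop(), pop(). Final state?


push(1) -> [1]
push(8) -> [1, 8]
pop() returns 8 -> [1]
push(7) -> [1, 7]
push(15) -> [1, 7, 15]
pop() returns 15 -> [1, 7]
pop() returns 7 -> [1]
Final stack (bottom to top): [1]


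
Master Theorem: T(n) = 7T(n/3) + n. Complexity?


a=7, b=3, c=1. log_3(7)=1.771 > c=1. Case 1: O(n^log_b(a)) = O(n^1.771)
Complexity: O(n^1.771)


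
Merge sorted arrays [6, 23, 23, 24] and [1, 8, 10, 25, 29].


Compare heads, take smaller each step.
Merged: [1, 6, 8, 10, 23, 23, 24, 25, 29]


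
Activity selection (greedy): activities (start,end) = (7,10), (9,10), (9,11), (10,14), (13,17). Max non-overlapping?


Greedy: pick earliest-ending, then skip overlaps.
Selected (2 activities): [(7, 10), (10, 14)]


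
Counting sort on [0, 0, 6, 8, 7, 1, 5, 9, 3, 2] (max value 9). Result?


Count array: [2, 1, 1, 1, 0, 1, 1, 1, 1, 1]
Reconstruct: [0, 0, 1, 2, 3, 5, 6, 7, 8, 9]


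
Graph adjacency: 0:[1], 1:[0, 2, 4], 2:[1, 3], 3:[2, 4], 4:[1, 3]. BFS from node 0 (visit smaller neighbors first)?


BFS queue: start with [0]
Visit order: [0, 1, 2, 4, 3]


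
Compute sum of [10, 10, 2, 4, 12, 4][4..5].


Prefix sums: [0, 10, 20, 22, 26, 38, 42]
Sum[4..5] = prefix[6] - prefix[4] = 42 - 26 = 16


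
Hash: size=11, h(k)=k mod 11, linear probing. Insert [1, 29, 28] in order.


Insertions: 1->slot 1; 29->slot 7; 28->slot 6
Table: [None, 1, None, None, None, None, 28, 29, None, None, None]


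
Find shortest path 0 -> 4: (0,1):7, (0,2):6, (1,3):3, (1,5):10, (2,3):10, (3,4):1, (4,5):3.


Dijkstra from 0:
Distances: {0: 0, 1: 7, 2: 6, 3: 10, 4: 11, 5: 14}
Shortest distance to 4 = 11, path = [0, 1, 3, 4]


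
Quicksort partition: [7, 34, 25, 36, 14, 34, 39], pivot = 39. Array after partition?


Elements <= 39 go left of pivot.
Result: [7, 34, 25, 36, 14, 34, 39], pivot at index 6


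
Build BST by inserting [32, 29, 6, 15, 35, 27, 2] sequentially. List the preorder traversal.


Root = 32; build tree by BST insertion.
Preorder traversal: [32, 29, 6, 2, 15, 27, 35]


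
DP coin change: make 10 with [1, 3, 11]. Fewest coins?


dp[0]=0; dp[i]=1+min(dp[i-c] for c in coins)
...dp[5]=3, dp[6]=2, dp[7]=3, dp[8]=4, dp[9]=3, dp[10]=4
Minimum coins for 10 = 4


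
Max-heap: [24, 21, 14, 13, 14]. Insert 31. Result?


Append 31: [24, 21, 14, 13, 14, 31]
Bubble up: swap idx 5(31) with idx 2(14); swap idx 2(31) with idx 0(24)
Result: [31, 21, 24, 13, 14, 14]


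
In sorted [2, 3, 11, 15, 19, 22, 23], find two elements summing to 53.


Two pointers: lo=0, hi=6
No pair sums to 53


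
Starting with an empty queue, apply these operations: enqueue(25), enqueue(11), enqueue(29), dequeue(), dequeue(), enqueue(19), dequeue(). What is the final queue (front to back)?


enqueue(25) -> [25]
enqueue(11) -> [25, 11]
enqueue(29) -> [25, 11, 29]
dequeue() returns 25 -> [11, 29]
dequeue() returns 11 -> [29]
enqueue(19) -> [29, 19]
dequeue() returns 29 -> [19]
Final queue (front to back): [19]


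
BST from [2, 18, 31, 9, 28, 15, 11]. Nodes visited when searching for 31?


BST root = 2
Search for 31: compare at each node
Path: [2, 18, 31]


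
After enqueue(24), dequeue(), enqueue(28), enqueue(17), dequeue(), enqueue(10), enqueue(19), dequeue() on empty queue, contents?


enqueue(24) -> [24]
dequeue() returns 24 -> []
enqueue(28) -> [28]
enqueue(17) -> [28, 17]
dequeue() returns 28 -> [17]
enqueue(10) -> [17, 10]
enqueue(19) -> [17, 10, 19]
dequeue() returns 17 -> [10, 19]
Final queue (front to back): [10, 19]


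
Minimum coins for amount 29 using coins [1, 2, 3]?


dp[0]=0; dp[i]=1+min(dp[i-c] for c in coins)
...dp[24]=8, dp[25]=9, dp[26]=9, dp[27]=9, dp[28]=10, dp[29]=10
Minimum coins for 29 = 10


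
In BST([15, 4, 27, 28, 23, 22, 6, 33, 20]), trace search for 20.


BST root = 15
Search for 20: compare at each node
Path: [15, 27, 23, 22, 20]


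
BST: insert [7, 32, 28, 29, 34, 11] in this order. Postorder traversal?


Root = 7; build tree by BST insertion.
Postorder traversal: [11, 29, 28, 34, 32, 7]


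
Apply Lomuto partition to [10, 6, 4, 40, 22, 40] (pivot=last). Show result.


Elements <= 40 go left of pivot.
Result: [10, 6, 4, 40, 22, 40], pivot at index 5


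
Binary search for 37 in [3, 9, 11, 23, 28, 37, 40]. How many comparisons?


Search for 37:
[0,6] mid=3 arr[3]=23
[4,6] mid=5 arr[5]=37
Total: 2 comparisons


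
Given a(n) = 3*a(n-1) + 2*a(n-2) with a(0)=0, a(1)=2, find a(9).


Build bottom-up:
...a(7)=3526, a(8)=12558, a(9)=3*12558+2*3526=44726


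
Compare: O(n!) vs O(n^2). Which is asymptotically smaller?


quadratic grows slower than factorial
O(n^2) is asymptotically smaller; O(n!) grows faster


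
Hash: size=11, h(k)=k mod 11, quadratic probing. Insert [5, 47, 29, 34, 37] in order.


Insertions: 5->slot 5; 47->slot 3; 29->slot 7; 34->slot 1; 37->slot 4
Table: [None, 34, None, 47, 37, 5, None, 29, None, None, None]


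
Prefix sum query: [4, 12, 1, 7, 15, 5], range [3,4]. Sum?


Prefix sums: [0, 4, 16, 17, 24, 39, 44]
Sum[3..4] = prefix[5] - prefix[3] = 39 - 17 = 22


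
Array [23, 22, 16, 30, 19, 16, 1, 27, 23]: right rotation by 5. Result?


Right rotate by 5: [19, 16, 1, 27, 23, 23, 22, 16, 30]


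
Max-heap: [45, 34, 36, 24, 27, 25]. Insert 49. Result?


Append 49: [45, 34, 36, 24, 27, 25, 49]
Bubble up: swap idx 6(49) with idx 2(36); swap idx 2(49) with idx 0(45)
Result: [49, 34, 45, 24, 27, 25, 36]


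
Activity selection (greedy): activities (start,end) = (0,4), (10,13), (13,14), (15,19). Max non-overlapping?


Greedy: pick earliest-ending, then skip overlaps.
Selected (4 activities): [(0, 4), (10, 13), (13, 14), (15, 19)]


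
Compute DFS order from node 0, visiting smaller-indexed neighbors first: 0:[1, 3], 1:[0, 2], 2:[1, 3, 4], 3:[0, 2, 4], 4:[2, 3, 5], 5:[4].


DFS stack-based: start with [0]
Visit order: [0, 1, 2, 3, 4, 5]


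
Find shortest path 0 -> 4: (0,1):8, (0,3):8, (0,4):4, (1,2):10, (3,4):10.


Dijkstra from 0:
Distances: {0: 0, 1: 8, 2: 18, 3: 8, 4: 4}
Shortest distance to 4 = 4, path = [0, 4]


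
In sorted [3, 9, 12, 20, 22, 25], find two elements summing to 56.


Two pointers: lo=0, hi=5
No pair sums to 56


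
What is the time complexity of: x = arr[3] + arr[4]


Analysis: constant-time operation, no loop
Complexity: O(1)


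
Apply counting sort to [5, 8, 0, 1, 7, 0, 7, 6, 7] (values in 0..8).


Count array: [2, 1, 0, 0, 0, 1, 1, 3, 1]
Reconstruct: [0, 0, 1, 5, 6, 7, 7, 7, 8]


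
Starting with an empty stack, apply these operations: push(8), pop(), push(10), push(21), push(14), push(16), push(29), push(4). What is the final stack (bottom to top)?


push(8) -> [8]
pop() returns 8 -> []
push(10) -> [10]
push(21) -> [10, 21]
push(14) -> [10, 21, 14]
push(16) -> [10, 21, 14, 16]
push(29) -> [10, 21, 14, 16, 29]
push(4) -> [10, 21, 14, 16, 29, 4]
Final stack (bottom to top): [10, 21, 14, 16, 29, 4]


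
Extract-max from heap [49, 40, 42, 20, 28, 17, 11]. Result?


Max = 49
Replace root with last, heapify down
Resulting heap: [42, 40, 17, 20, 28, 11]


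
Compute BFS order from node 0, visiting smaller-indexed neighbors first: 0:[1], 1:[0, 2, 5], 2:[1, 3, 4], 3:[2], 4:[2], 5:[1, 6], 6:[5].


BFS queue: start with [0]
Visit order: [0, 1, 2, 5, 3, 4, 6]


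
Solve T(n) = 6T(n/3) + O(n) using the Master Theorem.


a=6, b=3, c=1. log_3(6)=1.631 > c=1. Case 1: O(n^log_b(a)) = O(n^1.631)
Complexity: O(n^1.631)


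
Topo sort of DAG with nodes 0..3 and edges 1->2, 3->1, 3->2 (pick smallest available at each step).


Kahn's algorithm, process smallest node first
Order: [0, 3, 1, 2]


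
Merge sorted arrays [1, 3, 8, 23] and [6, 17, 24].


Compare heads, take smaller each step.
Merged: [1, 3, 6, 8, 17, 23, 24]


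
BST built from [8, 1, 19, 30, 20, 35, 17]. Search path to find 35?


BST root = 8
Search for 35: compare at each node
Path: [8, 19, 30, 35]


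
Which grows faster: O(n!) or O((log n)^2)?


polylogarithmic grows slower than factorial
O((log n)^2) is asymptotically smaller; O(n!) grows faster


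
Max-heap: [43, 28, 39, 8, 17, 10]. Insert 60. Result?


Append 60: [43, 28, 39, 8, 17, 10, 60]
Bubble up: swap idx 6(60) with idx 2(39); swap idx 2(60) with idx 0(43)
Result: [60, 28, 43, 8, 17, 10, 39]


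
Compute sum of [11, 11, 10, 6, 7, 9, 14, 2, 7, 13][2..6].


Prefix sums: [0, 11, 22, 32, 38, 45, 54, 68, 70, 77, 90]
Sum[2..6] = prefix[7] - prefix[2] = 68 - 22 = 46


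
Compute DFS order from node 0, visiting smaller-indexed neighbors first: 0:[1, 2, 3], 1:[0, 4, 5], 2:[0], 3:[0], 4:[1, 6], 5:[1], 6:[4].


DFS stack-based: start with [0]
Visit order: [0, 1, 4, 6, 5, 2, 3]


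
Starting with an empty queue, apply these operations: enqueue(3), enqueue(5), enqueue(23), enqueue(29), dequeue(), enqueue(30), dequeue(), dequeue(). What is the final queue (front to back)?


enqueue(3) -> [3]
enqueue(5) -> [3, 5]
enqueue(23) -> [3, 5, 23]
enqueue(29) -> [3, 5, 23, 29]
dequeue() returns 3 -> [5, 23, 29]
enqueue(30) -> [5, 23, 29, 30]
dequeue() returns 5 -> [23, 29, 30]
dequeue() returns 23 -> [29, 30]
Final queue (front to back): [29, 30]


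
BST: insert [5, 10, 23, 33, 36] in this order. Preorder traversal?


Root = 5; build tree by BST insertion.
Preorder traversal: [5, 10, 23, 33, 36]


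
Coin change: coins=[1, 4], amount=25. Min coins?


dp[0]=0; dp[i]=1+min(dp[i-c] for c in coins)
...dp[20]=5, dp[21]=6, dp[22]=7, dp[23]=8, dp[24]=6, dp[25]=7
Minimum coins for 25 = 7


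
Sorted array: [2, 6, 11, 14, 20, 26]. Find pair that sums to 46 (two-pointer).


Two pointers: lo=0, hi=5
Found pair: (20, 26) summing to 46


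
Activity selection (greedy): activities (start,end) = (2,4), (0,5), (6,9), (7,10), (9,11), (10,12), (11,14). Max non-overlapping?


Greedy: pick earliest-ending, then skip overlaps.
Selected (4 activities): [(2, 4), (6, 9), (9, 11), (11, 14)]


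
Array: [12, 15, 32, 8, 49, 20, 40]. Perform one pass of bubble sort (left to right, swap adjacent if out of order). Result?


After one pass: [12, 15, 8, 32, 20, 40, 49]


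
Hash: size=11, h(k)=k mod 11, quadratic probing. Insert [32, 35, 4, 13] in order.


Insertions: 32->slot 10; 35->slot 2; 4->slot 4; 13->slot 3
Table: [None, None, 35, 13, 4, None, None, None, None, None, 32]


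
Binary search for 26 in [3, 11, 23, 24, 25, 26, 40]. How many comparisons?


Search for 26:
[0,6] mid=3 arr[3]=24
[4,6] mid=5 arr[5]=26
Total: 2 comparisons


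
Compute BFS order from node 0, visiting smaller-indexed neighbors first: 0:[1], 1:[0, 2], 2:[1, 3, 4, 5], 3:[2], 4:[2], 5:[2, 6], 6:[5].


BFS queue: start with [0]
Visit order: [0, 1, 2, 3, 4, 5, 6]


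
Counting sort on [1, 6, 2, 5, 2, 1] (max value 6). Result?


Count array: [0, 2, 2, 0, 0, 1, 1]
Reconstruct: [1, 1, 2, 2, 5, 6]


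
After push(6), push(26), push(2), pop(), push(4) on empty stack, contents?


push(6) -> [6]
push(26) -> [6, 26]
push(2) -> [6, 26, 2]
pop() returns 2 -> [6, 26]
push(4) -> [6, 26, 4]
Final stack (bottom to top): [6, 26, 4]


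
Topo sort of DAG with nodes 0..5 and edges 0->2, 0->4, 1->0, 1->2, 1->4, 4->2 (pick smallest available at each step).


Kahn's algorithm, process smallest node first
Order: [1, 0, 3, 4, 2, 5]


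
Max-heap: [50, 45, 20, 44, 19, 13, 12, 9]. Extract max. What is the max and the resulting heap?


Max = 50
Replace root with last, heapify down
Resulting heap: [45, 44, 20, 9, 19, 13, 12]


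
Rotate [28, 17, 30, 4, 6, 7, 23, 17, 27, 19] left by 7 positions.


Left rotate by 7: [17, 27, 19, 28, 17, 30, 4, 6, 7, 23]


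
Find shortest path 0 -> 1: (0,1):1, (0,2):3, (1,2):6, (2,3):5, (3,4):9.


Dijkstra from 0:
Distances: {0: 0, 1: 1, 2: 3, 3: 8, 4: 17}
Shortest distance to 1 = 1, path = [0, 1]


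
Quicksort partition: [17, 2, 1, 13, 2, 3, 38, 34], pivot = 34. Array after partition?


Elements <= 34 go left of pivot.
Result: [17, 2, 1, 13, 2, 3, 34, 38], pivot at index 6


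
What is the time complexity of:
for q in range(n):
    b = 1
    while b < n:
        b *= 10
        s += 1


Per nesting level: O(n) * O(log n) = O(n log n)
Complexity: O(n log n)


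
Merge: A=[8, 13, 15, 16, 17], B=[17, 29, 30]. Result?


Compare heads, take smaller each step.
Merged: [8, 13, 15, 16, 17, 17, 29, 30]


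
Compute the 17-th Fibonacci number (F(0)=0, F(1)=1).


F(n)=F(n-1)+F(n-2)
...F(15)=610, F(16)=987, F(17)=1597


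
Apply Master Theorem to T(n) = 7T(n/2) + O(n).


a=7, b=2, c=1. log_2(7)=2.807 > c=1. Case 1: O(n^log_b(a)) = O(n^2.807)
Complexity: O(n^2.807)


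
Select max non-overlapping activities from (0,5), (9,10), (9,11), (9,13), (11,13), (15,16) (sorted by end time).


Greedy: pick earliest-ending, then skip overlaps.
Selected (4 activities): [(0, 5), (9, 10), (11, 13), (15, 16)]


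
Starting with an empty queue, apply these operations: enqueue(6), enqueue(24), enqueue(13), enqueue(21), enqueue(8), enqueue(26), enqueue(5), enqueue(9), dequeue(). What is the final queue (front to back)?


enqueue(6) -> [6]
enqueue(24) -> [6, 24]
enqueue(13) -> [6, 24, 13]
enqueue(21) -> [6, 24, 13, 21]
enqueue(8) -> [6, 24, 13, 21, 8]
enqueue(26) -> [6, 24, 13, 21, 8, 26]
enqueue(5) -> [6, 24, 13, 21, 8, 26, 5]
enqueue(9) -> [6, 24, 13, 21, 8, 26, 5, 9]
dequeue() returns 6 -> [24, 13, 21, 8, 26, 5, 9]
Final queue (front to back): [24, 13, 21, 8, 26, 5, 9]


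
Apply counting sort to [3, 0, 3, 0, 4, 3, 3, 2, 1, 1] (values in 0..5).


Count array: [2, 2, 1, 4, 1, 0]
Reconstruct: [0, 0, 1, 1, 2, 3, 3, 3, 3, 4]


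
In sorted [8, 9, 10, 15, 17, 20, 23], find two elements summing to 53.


Two pointers: lo=0, hi=6
No pair sums to 53


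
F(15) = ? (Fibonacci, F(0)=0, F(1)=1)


F(n)=F(n-1)+F(n-2)
...F(13)=233, F(14)=377, F(15)=610


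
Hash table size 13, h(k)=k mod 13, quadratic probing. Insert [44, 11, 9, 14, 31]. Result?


Insertions: 44->slot 5; 11->slot 11; 9->slot 9; 14->slot 1; 31->slot 6
Table: [None, 14, None, None, None, 44, 31, None, None, 9, None, 11, None]


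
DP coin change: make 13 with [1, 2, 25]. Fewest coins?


dp[0]=0; dp[i]=1+min(dp[i-c] for c in coins)
...dp[8]=4, dp[9]=5, dp[10]=5, dp[11]=6, dp[12]=6, dp[13]=7
Minimum coins for 13 = 7


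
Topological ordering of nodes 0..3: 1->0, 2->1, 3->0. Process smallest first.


Kahn's algorithm, process smallest node first
Order: [2, 1, 3, 0]


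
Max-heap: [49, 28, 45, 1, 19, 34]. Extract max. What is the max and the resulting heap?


Max = 49
Replace root with last, heapify down
Resulting heap: [45, 28, 34, 1, 19]


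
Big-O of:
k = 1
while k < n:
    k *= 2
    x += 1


Per nesting level: O(log n) = O(log n)
Complexity: O(log n)


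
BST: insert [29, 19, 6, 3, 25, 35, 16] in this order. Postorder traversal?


Root = 29; build tree by BST insertion.
Postorder traversal: [3, 16, 6, 25, 19, 35, 29]


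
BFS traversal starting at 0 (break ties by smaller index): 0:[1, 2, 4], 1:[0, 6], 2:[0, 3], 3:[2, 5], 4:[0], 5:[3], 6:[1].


BFS queue: start with [0]
Visit order: [0, 1, 2, 4, 6, 3, 5]


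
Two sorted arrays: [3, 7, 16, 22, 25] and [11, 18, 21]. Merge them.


Compare heads, take smaller each step.
Merged: [3, 7, 11, 16, 18, 21, 22, 25]


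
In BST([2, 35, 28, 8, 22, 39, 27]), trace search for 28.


BST root = 2
Search for 28: compare at each node
Path: [2, 35, 28]


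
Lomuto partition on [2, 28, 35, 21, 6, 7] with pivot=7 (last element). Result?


Elements <= 7 go left of pivot.
Result: [2, 6, 7, 21, 28, 35], pivot at index 2


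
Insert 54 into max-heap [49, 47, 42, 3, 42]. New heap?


Append 54: [49, 47, 42, 3, 42, 54]
Bubble up: swap idx 5(54) with idx 2(42); swap idx 2(54) with idx 0(49)
Result: [54, 47, 49, 3, 42, 42]


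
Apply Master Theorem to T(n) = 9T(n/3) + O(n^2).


a=9, b=3, c=2. log_3(9)=2 = c=2. Case 2: O(n^c log n) = O(n^2 log n)
Complexity: O(n^2 log n)


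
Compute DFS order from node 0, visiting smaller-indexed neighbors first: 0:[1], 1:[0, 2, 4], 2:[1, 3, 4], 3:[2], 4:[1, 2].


DFS stack-based: start with [0]
Visit order: [0, 1, 2, 3, 4]


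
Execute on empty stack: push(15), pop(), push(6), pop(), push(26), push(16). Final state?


push(15) -> [15]
pop() returns 15 -> []
push(6) -> [6]
pop() returns 6 -> []
push(26) -> [26]
push(16) -> [26, 16]
Final stack (bottom to top): [26, 16]


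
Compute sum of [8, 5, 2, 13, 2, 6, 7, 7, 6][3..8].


Prefix sums: [0, 8, 13, 15, 28, 30, 36, 43, 50, 56]
Sum[3..8] = prefix[9] - prefix[3] = 56 - 15 = 41


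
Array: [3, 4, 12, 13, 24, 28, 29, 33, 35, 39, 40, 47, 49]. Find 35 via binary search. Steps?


Search for 35:
[0,12] mid=6 arr[6]=29
[7,12] mid=9 arr[9]=39
[7,8] mid=7 arr[7]=33
[8,8] mid=8 arr[8]=35
Total: 4 comparisons


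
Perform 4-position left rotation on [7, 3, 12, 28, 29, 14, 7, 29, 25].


Left rotate by 4: [29, 14, 7, 29, 25, 7, 3, 12, 28]


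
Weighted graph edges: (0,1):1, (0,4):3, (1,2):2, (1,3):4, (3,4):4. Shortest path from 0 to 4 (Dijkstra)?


Dijkstra from 0:
Distances: {0: 0, 1: 1, 2: 3, 3: 5, 4: 3}
Shortest distance to 4 = 3, path = [0, 4]


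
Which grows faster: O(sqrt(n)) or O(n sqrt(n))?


sublinear grows slower than n^1.5
O(sqrt(n)) is asymptotically smaller; O(n sqrt(n)) grows faster


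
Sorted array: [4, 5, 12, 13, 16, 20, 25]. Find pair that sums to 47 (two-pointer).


Two pointers: lo=0, hi=6
No pair sums to 47


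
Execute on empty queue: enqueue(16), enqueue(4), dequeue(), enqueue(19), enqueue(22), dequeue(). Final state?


enqueue(16) -> [16]
enqueue(4) -> [16, 4]
dequeue() returns 16 -> [4]
enqueue(19) -> [4, 19]
enqueue(22) -> [4, 19, 22]
dequeue() returns 4 -> [19, 22]
Final queue (front to back): [19, 22]


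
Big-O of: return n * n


Analysis: constant-time operation, no loop
Complexity: O(1)


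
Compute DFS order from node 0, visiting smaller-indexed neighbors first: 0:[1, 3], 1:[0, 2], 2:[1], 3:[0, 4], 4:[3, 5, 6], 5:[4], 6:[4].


DFS stack-based: start with [0]
Visit order: [0, 1, 2, 3, 4, 5, 6]


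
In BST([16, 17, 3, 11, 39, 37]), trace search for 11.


BST root = 16
Search for 11: compare at each node
Path: [16, 3, 11]


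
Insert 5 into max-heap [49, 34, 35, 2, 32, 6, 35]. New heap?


Append 5: [49, 34, 35, 2, 32, 6, 35, 5]
Bubble up: swap idx 7(5) with idx 3(2)
Result: [49, 34, 35, 5, 32, 6, 35, 2]


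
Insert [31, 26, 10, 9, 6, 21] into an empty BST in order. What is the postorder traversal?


Root = 31; build tree by BST insertion.
Postorder traversal: [6, 9, 21, 10, 26, 31]


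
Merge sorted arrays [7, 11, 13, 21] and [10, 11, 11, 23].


Compare heads, take smaller each step.
Merged: [7, 10, 11, 11, 11, 13, 21, 23]


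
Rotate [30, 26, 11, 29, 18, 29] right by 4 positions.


Right rotate by 4: [11, 29, 18, 29, 30, 26]


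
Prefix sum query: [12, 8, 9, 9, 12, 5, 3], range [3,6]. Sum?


Prefix sums: [0, 12, 20, 29, 38, 50, 55, 58]
Sum[3..6] = prefix[7] - prefix[3] = 58 - 29 = 29


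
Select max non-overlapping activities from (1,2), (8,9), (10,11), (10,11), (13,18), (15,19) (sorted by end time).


Greedy: pick earliest-ending, then skip overlaps.
Selected (4 activities): [(1, 2), (8, 9), (10, 11), (13, 18)]


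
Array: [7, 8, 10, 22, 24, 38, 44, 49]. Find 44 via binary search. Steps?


Search for 44:
[0,7] mid=3 arr[3]=22
[4,7] mid=5 arr[5]=38
[6,7] mid=6 arr[6]=44
Total: 3 comparisons


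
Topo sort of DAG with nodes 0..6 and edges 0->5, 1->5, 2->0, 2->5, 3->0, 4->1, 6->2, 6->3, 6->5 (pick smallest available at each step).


Kahn's algorithm, process smallest node first
Order: [4, 1, 6, 2, 3, 0, 5]


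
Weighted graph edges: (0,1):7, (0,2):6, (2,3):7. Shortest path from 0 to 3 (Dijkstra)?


Dijkstra from 0:
Distances: {0: 0, 1: 7, 2: 6, 3: 13}
Shortest distance to 3 = 13, path = [0, 2, 3]


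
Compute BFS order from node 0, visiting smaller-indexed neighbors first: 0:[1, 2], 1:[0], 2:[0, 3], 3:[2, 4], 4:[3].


BFS queue: start with [0]
Visit order: [0, 1, 2, 3, 4]


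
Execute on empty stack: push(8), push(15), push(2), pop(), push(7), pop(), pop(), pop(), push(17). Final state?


push(8) -> [8]
push(15) -> [8, 15]
push(2) -> [8, 15, 2]
pop() returns 2 -> [8, 15]
push(7) -> [8, 15, 7]
pop() returns 7 -> [8, 15]
pop() returns 15 -> [8]
pop() returns 8 -> []
push(17) -> [17]
Final stack (bottom to top): [17]


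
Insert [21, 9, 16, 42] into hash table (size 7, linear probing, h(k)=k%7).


Insertions: 21->slot 0; 9->slot 2; 16->slot 3; 42->slot 1
Table: [21, 42, 9, 16, None, None, None]


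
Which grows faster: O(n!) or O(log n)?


logarithmic grows slower than factorial
O(log n) is asymptotically smaller; O(n!) grows faster


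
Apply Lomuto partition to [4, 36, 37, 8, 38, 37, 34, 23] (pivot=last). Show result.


Elements <= 23 go left of pivot.
Result: [4, 8, 23, 36, 38, 37, 34, 37], pivot at index 2


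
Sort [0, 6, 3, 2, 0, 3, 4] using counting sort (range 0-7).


Count array: [2, 0, 1, 2, 1, 0, 1, 0]
Reconstruct: [0, 0, 2, 3, 3, 4, 6]


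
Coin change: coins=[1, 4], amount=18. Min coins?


dp[0]=0; dp[i]=1+min(dp[i-c] for c in coins)
...dp[13]=4, dp[14]=5, dp[15]=6, dp[16]=4, dp[17]=5, dp[18]=6
Minimum coins for 18 = 6


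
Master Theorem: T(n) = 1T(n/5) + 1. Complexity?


a=1, b=5, c=0. log_5(1)=0 = c=0. Case 2: O(n^c log n) = O(log n)
Complexity: O(log n)


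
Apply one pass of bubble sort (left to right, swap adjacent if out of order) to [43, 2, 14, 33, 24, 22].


After one pass: [2, 14, 33, 24, 22, 43]


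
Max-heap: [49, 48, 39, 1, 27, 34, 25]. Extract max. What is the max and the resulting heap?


Max = 49
Replace root with last, heapify down
Resulting heap: [48, 27, 39, 1, 25, 34]


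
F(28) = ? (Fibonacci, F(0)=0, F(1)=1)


F(n)=F(n-1)+F(n-2)
...F(26)=121393, F(27)=196418, F(28)=317811


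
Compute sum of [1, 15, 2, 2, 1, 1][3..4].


Prefix sums: [0, 1, 16, 18, 20, 21, 22]
Sum[3..4] = prefix[5] - prefix[3] = 21 - 18 = 3


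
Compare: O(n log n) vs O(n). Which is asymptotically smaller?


linear grows slower than linearithmic
O(n) is asymptotically smaller; O(n log n) grows faster


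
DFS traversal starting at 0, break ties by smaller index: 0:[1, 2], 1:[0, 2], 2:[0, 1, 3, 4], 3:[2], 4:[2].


DFS stack-based: start with [0]
Visit order: [0, 1, 2, 3, 4]


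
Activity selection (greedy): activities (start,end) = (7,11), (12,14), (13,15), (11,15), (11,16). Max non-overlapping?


Greedy: pick earliest-ending, then skip overlaps.
Selected (2 activities): [(7, 11), (12, 14)]


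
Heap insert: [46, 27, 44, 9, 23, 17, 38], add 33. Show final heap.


Append 33: [46, 27, 44, 9, 23, 17, 38, 33]
Bubble up: swap idx 7(33) with idx 3(9); swap idx 3(33) with idx 1(27)
Result: [46, 33, 44, 27, 23, 17, 38, 9]


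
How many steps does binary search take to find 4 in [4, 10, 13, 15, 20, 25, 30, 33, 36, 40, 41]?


Search for 4:
[0,10] mid=5 arr[5]=25
[0,4] mid=2 arr[2]=13
[0,1] mid=0 arr[0]=4
Total: 3 comparisons


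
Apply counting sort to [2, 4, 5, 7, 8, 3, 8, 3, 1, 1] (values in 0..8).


Count array: [0, 2, 1, 2, 1, 1, 0, 1, 2]
Reconstruct: [1, 1, 2, 3, 3, 4, 5, 7, 8, 8]


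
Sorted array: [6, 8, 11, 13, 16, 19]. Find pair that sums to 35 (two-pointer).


Two pointers: lo=0, hi=5
Found pair: (16, 19) summing to 35


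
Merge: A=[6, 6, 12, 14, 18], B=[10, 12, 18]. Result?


Compare heads, take smaller each step.
Merged: [6, 6, 10, 12, 12, 14, 18, 18]


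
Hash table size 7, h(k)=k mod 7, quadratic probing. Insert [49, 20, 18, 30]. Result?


Insertions: 49->slot 0; 20->slot 6; 18->slot 4; 30->slot 2
Table: [49, None, 30, None, 18, None, 20]


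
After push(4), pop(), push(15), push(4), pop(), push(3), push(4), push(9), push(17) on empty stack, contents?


push(4) -> [4]
pop() returns 4 -> []
push(15) -> [15]
push(4) -> [15, 4]
pop() returns 4 -> [15]
push(3) -> [15, 3]
push(4) -> [15, 3, 4]
push(9) -> [15, 3, 4, 9]
push(17) -> [15, 3, 4, 9, 17]
Final stack (bottom to top): [15, 3, 4, 9, 17]


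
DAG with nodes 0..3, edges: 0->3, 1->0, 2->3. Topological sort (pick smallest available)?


Kahn's algorithm, process smallest node first
Order: [1, 0, 2, 3]


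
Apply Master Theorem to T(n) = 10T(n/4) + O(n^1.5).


a=10, b=4, c=1.5. log_4(10)=1.661 > c=1.5. Case 1: O(n^log_b(a)) = O(n^1.661)
Complexity: O(n^1.661)


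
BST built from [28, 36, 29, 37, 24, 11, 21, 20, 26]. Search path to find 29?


BST root = 28
Search for 29: compare at each node
Path: [28, 36, 29]


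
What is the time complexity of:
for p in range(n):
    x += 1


Per nesting level: O(n) = O(n)
Complexity: O(n)


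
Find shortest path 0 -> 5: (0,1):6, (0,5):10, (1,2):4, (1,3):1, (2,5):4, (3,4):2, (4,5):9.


Dijkstra from 0:
Distances: {0: 0, 1: 6, 2: 10, 3: 7, 4: 9, 5: 10}
Shortest distance to 5 = 10, path = [0, 5]


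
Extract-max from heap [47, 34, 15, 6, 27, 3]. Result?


Max = 47
Replace root with last, heapify down
Resulting heap: [34, 27, 15, 6, 3]


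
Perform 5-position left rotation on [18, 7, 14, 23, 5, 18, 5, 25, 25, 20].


Left rotate by 5: [18, 5, 25, 25, 20, 18, 7, 14, 23, 5]


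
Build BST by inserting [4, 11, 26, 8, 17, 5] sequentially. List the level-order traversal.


Root = 4; build tree by BST insertion.
Level-Order traversal: [4, 11, 8, 26, 5, 17]


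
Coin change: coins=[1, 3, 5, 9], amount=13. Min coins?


dp[0]=0; dp[i]=1+min(dp[i-c] for c in coins)
...dp[8]=2, dp[9]=1, dp[10]=2, dp[11]=3, dp[12]=2, dp[13]=3
Minimum coins for 13 = 3


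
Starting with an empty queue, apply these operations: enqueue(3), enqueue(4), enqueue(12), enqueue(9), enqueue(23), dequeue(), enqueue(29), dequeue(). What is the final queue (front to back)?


enqueue(3) -> [3]
enqueue(4) -> [3, 4]
enqueue(12) -> [3, 4, 12]
enqueue(9) -> [3, 4, 12, 9]
enqueue(23) -> [3, 4, 12, 9, 23]
dequeue() returns 3 -> [4, 12, 9, 23]
enqueue(29) -> [4, 12, 9, 23, 29]
dequeue() returns 4 -> [12, 9, 23, 29]
Final queue (front to back): [12, 9, 23, 29]


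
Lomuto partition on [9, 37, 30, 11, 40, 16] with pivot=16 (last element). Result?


Elements <= 16 go left of pivot.
Result: [9, 11, 16, 37, 40, 30], pivot at index 2


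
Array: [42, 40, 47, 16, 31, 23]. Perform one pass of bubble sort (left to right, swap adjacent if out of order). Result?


After one pass: [40, 42, 16, 31, 23, 47]


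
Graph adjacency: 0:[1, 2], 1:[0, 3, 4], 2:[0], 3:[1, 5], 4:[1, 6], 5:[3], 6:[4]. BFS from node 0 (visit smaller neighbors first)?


BFS queue: start with [0]
Visit order: [0, 1, 2, 3, 4, 5, 6]


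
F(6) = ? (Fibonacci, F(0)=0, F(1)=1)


F(n)=F(n-1)+F(n-2)
...F(4)=3, F(5)=5, F(6)=8


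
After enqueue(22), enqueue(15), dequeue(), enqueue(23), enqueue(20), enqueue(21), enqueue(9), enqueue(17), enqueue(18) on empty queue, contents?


enqueue(22) -> [22]
enqueue(15) -> [22, 15]
dequeue() returns 22 -> [15]
enqueue(23) -> [15, 23]
enqueue(20) -> [15, 23, 20]
enqueue(21) -> [15, 23, 20, 21]
enqueue(9) -> [15, 23, 20, 21, 9]
enqueue(17) -> [15, 23, 20, 21, 9, 17]
enqueue(18) -> [15, 23, 20, 21, 9, 17, 18]
Final queue (front to back): [15, 23, 20, 21, 9, 17, 18]


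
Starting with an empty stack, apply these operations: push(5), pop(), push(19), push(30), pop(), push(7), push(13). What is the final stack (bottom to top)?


push(5) -> [5]
pop() returns 5 -> []
push(19) -> [19]
push(30) -> [19, 30]
pop() returns 30 -> [19]
push(7) -> [19, 7]
push(13) -> [19, 7, 13]
Final stack (bottom to top): [19, 7, 13]


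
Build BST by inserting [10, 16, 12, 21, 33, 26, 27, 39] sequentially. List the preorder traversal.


Root = 10; build tree by BST insertion.
Preorder traversal: [10, 16, 12, 21, 33, 26, 27, 39]


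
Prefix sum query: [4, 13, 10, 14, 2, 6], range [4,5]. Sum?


Prefix sums: [0, 4, 17, 27, 41, 43, 49]
Sum[4..5] = prefix[6] - prefix[4] = 49 - 41 = 8


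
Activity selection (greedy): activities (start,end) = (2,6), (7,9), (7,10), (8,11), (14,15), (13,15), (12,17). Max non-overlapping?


Greedy: pick earliest-ending, then skip overlaps.
Selected (3 activities): [(2, 6), (7, 9), (14, 15)]


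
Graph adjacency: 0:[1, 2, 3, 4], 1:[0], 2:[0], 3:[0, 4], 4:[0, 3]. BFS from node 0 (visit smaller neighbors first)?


BFS queue: start with [0]
Visit order: [0, 1, 2, 3, 4]


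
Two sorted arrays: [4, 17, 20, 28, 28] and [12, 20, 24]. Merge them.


Compare heads, take smaller each step.
Merged: [4, 12, 17, 20, 20, 24, 28, 28]


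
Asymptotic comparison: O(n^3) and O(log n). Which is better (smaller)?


logarithmic grows slower than cubic
O(log n) is asymptotically smaller; O(n^3) grows faster


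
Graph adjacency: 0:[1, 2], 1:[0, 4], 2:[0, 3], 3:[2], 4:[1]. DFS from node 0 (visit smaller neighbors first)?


DFS stack-based: start with [0]
Visit order: [0, 1, 4, 2, 3]


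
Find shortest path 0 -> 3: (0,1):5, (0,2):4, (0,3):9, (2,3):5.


Dijkstra from 0:
Distances: {0: 0, 1: 5, 2: 4, 3: 9}
Shortest distance to 3 = 9, path = [0, 3]


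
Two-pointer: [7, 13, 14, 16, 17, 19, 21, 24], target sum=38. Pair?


Two pointers: lo=0, hi=7
Found pair: (14, 24) summing to 38


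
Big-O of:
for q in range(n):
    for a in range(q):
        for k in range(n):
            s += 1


Per nesting level: O(n) * O(n) [triangular over q] * O(n) = O(n^3)
Complexity: O(n^3)


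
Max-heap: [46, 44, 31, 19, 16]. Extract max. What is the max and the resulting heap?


Max = 46
Replace root with last, heapify down
Resulting heap: [44, 19, 31, 16]


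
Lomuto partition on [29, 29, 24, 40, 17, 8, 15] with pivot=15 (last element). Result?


Elements <= 15 go left of pivot.
Result: [8, 15, 24, 40, 17, 29, 29], pivot at index 1


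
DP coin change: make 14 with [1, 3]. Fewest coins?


dp[0]=0; dp[i]=1+min(dp[i-c] for c in coins)
...dp[9]=3, dp[10]=4, dp[11]=5, dp[12]=4, dp[13]=5, dp[14]=6
Minimum coins for 14 = 6


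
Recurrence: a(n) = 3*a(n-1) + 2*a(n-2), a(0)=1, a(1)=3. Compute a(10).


Build bottom-up:
...a(8)=22363, a(9)=79647, a(10)=3*79647+2*22363=283667


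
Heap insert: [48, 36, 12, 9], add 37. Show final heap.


Append 37: [48, 36, 12, 9, 37]
Bubble up: swap idx 4(37) with idx 1(36)
Result: [48, 37, 12, 9, 36]


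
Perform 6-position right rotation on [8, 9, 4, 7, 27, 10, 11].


Right rotate by 6: [9, 4, 7, 27, 10, 11, 8]


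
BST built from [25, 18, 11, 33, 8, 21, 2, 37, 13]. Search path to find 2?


BST root = 25
Search for 2: compare at each node
Path: [25, 18, 11, 8, 2]


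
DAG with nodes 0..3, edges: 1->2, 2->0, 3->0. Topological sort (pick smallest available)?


Kahn's algorithm, process smallest node first
Order: [1, 2, 3, 0]


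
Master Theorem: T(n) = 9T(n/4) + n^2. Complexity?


a=9, b=4, c=2. log_4(9)=1.585 < c=2. Case 3: O(n^c) = O(n^2)
Complexity: O(n^2)


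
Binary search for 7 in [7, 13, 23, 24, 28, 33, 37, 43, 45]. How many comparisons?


Search for 7:
[0,8] mid=4 arr[4]=28
[0,3] mid=1 arr[1]=13
[0,0] mid=0 arr[0]=7
Total: 3 comparisons


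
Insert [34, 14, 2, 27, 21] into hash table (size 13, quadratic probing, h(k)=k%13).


Insertions: 34->slot 8; 14->slot 1; 2->slot 2; 27->slot 5; 21->slot 9
Table: [None, 14, 2, None, None, 27, None, None, 34, 21, None, None, None]


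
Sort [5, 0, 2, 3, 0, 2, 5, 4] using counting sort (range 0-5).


Count array: [2, 0, 2, 1, 1, 2]
Reconstruct: [0, 0, 2, 2, 3, 4, 5, 5]


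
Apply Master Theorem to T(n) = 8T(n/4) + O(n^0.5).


a=8, b=4, c=0.5. log_4(8)=1.5 > c=0.5. Case 1: O(n^log_b(a)) = O(n^1.500)
Complexity: O(n^1.500)


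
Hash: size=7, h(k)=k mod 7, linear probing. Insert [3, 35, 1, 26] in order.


Insertions: 3->slot 3; 35->slot 0; 1->slot 1; 26->slot 5
Table: [35, 1, None, 3, None, 26, None]


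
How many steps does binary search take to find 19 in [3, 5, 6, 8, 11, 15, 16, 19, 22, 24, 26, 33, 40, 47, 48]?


Search for 19:
[0,14] mid=7 arr[7]=19
Total: 1 comparisons


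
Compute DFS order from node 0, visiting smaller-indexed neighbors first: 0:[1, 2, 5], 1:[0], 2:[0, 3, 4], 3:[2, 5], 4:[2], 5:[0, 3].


DFS stack-based: start with [0]
Visit order: [0, 1, 2, 3, 5, 4]


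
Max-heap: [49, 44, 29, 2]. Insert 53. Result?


Append 53: [49, 44, 29, 2, 53]
Bubble up: swap idx 4(53) with idx 1(44); swap idx 1(53) with idx 0(49)
Result: [53, 49, 29, 2, 44]
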